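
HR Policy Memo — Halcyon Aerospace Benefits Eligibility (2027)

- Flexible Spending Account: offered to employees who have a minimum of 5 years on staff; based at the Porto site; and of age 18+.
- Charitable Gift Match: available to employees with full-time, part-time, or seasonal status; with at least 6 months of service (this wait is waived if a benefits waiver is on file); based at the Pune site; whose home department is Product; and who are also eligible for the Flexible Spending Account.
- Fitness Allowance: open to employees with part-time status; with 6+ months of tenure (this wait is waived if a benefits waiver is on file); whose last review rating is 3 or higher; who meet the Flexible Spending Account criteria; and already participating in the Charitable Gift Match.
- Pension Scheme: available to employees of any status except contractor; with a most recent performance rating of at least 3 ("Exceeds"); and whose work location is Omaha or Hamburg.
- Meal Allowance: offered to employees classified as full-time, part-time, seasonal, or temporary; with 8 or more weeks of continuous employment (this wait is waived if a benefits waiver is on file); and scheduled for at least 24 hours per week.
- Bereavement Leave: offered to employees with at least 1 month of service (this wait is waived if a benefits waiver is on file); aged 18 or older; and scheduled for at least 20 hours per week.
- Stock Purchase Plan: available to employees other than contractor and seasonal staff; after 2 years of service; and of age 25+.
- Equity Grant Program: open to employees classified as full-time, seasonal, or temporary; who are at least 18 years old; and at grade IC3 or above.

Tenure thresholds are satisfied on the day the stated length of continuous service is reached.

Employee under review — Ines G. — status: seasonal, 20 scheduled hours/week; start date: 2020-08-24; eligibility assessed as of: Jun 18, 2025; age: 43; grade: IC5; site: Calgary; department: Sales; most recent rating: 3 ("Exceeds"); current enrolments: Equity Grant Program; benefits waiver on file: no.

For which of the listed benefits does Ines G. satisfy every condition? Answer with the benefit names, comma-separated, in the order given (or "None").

Bereavement Leave, Equity Grant Program

Service from 2020-08-24 to Jun 18, 2025: 1759 days.
Flexible Spending Account — service 1759 days < 5 years (≈1825 days) ✗ → not eligible.
Charitable Gift Match — status seasonal ✓; no waiver, service 1759 days ≥ 6 months (≈180 days) ✓; site Calgary ✗ (not Pune) → not eligible.
Fitness Allowance — status seasonal ✗ (requires part-time) → not eligible.
Pension Scheme — status seasonal ✓ (not excluded); rating 3 ≥ 3 ✓; site Calgary ✗ (not Omaha or Hamburg) → not eligible.
Meal Allowance — status seasonal ✓; no waiver, service 1759 days ≥ 8 weeks (≈56 days) ✓; 20 hrs/wk < 24 ✗ → not eligible.
Bereavement Leave — no waiver, service 1759 days ≥ 1 month (≈30 days) ✓; age 43 ≥ 18 ✓; 20 hrs/wk ≥ 20 ✓ → eligible.
Stock Purchase Plan — status seasonal ✗ (excluded) → not eligible.
Equity Grant Program — status seasonal ✓; age 43 ≥ 18 ✓; grade IC5 ≥ IC3 ✓ → eligible.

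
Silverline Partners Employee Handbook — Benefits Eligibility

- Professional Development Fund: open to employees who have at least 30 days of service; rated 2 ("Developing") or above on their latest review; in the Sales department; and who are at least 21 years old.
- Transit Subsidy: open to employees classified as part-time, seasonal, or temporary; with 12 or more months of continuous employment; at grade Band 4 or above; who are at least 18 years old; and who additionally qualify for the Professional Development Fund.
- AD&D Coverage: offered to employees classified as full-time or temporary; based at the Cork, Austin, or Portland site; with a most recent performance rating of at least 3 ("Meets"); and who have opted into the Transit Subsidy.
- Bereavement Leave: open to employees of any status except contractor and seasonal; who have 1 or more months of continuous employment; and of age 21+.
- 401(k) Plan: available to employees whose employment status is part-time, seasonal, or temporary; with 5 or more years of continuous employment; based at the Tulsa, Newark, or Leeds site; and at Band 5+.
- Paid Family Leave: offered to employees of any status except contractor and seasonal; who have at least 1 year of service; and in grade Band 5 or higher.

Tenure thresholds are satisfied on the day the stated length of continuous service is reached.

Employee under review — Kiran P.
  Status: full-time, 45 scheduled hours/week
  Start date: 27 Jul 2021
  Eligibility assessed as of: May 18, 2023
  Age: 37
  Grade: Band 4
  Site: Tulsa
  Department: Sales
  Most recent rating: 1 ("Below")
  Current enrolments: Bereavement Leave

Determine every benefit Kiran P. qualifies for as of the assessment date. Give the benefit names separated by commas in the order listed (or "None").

Bereavement Leave

Service from 27 Jul 2021 to May 18, 2023: 660 days.
Professional Development Fund — service 660 days ≥ 30 days ✓; rating 1 < 2 ✗ → not eligible.
Transit Subsidy — status full-time ✗ (requires part-time, seasonal, or temporary) → not eligible.
AD&D Coverage — status full-time ✓; site Tulsa ✗ (not Cork, Austin, or Portland) → not eligible.
Bereavement Leave — status full-time ✓ (not excluded); service 660 days ≥ 1 month (≈30 days) ✓; age 37 ≥ 21 ✓ → eligible.
401(k) Plan — status full-time ✗ (requires part-time, seasonal, or temporary) → not eligible.
Paid Family Leave — status full-time ✓ (not excluded); service 660 days ≥ 1 year (≈365 days) ✓; grade Band 4 < Band 5 ✗ → not eligible.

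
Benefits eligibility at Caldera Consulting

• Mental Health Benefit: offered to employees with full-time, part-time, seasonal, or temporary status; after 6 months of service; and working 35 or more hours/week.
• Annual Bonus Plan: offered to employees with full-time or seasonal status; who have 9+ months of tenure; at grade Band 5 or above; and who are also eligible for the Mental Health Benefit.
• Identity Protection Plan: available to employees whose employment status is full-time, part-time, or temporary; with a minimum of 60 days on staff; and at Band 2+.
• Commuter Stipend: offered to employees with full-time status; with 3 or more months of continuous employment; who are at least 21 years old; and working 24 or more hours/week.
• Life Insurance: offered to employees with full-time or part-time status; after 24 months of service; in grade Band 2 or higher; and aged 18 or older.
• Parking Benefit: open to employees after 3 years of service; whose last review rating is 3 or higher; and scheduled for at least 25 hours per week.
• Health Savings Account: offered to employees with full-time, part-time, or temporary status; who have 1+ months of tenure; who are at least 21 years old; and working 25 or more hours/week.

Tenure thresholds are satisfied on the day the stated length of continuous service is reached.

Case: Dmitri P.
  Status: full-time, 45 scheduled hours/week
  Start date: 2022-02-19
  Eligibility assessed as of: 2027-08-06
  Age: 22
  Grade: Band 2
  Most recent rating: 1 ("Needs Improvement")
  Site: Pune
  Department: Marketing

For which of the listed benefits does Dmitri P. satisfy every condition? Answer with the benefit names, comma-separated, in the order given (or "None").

Mental Health Benefit, Identity Protection Plan, Commuter Stipend, Life Insurance, Health Savings Account

Service from 2022-02-19 to 2027-08-06: 1994 days.
Mental Health Benefit — status full-time ✓; service 1994 days ≥ 6 months (≈180 days) ✓; 45 hrs/wk ≥ 35 ✓ → eligible.
Annual Bonus Plan — status full-time ✓; service 1994 days ≥ 9 months (≈270 days) ✓; grade Band 2 < Band 5 ✗ → not eligible.
Identity Protection Plan — status full-time ✓; service 1994 days ≥ 60 days ✓; grade Band 2 ≥ Band 2 ✓ → eligible.
Commuter Stipend — status full-time ✓; service 1994 days ≥ 3 months (≈90 days) ✓; age 22 ≥ 21 ✓; 45 hrs/wk ≥ 24 ✓ → eligible.
Life Insurance — status full-time ✓; service 1994 days ≥ 24 months (≈720 days) ✓; grade Band 2 ≥ Band 2 ✓; age 22 ≥ 18 ✓ → eligible.
Parking Benefit — service 1994 days ≥ 3 years (≈1095 days) ✓; rating 1 < 3 ✗ → not eligible.
Health Savings Account — status full-time ✓; service 1994 days ≥ 1 month (≈30 days) ✓; age 22 ≥ 21 ✓; 45 hrs/wk ≥ 25 ✓ → eligible.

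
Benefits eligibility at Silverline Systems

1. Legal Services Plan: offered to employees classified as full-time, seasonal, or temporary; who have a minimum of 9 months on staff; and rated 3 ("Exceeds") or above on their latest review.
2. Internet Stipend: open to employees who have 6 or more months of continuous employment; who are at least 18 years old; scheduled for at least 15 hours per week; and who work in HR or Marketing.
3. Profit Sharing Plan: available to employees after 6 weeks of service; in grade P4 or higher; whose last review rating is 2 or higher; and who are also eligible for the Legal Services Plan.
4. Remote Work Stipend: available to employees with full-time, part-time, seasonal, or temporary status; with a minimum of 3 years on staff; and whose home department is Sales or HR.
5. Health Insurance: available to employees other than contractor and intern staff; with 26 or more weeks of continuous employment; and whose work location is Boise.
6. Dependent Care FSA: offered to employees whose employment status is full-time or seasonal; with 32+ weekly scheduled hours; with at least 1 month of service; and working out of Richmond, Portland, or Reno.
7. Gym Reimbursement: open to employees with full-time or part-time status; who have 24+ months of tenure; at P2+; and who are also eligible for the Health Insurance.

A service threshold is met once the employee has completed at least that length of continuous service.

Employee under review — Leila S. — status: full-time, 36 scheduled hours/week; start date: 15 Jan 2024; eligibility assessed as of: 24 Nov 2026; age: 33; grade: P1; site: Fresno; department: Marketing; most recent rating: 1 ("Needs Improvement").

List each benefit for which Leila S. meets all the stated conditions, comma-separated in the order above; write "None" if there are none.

Internet Stipend

Service from 15 Jan 2024 to 24 Nov 2026: 1044 days.
Legal Services Plan — status full-time ✓; service 1044 days ≥ 9 months (≈270 days) ✓; rating 1 < 3 ✗ → not eligible.
Internet Stipend — service 1044 days ≥ 6 months (≈180 days) ✓; age 33 ≥ 18 ✓; 36 hrs/wk ≥ 15 ✓; dept Marketing ✓ → eligible.
Profit Sharing Plan — service 1044 days ≥ 6 weeks (≈42 days) ✓; grade P1 < P4 ✗ → not eligible.
Remote Work Stipend — status full-time ✓; service 1044 days < 3 years (≈1095 days) ✗ → not eligible.
Health Insurance — status full-time ✓ (not excluded); service 1044 days ≥ 26 weeks (≈182 days) ✓; site Fresno ✗ (not Boise) → not eligible.
Dependent Care FSA — status full-time ✓; 36 hrs/wk ≥ 32 ✓; service 1044 days ≥ 1 month (≈30 days) ✓; site Fresno ✗ (not Richmond, Portland, or Reno) → not eligible.
Gym Reimbursement — status full-time ✓; service 1044 days ≥ 24 months (≈720 days) ✓; grade P1 < P2 ✗ → not eligible.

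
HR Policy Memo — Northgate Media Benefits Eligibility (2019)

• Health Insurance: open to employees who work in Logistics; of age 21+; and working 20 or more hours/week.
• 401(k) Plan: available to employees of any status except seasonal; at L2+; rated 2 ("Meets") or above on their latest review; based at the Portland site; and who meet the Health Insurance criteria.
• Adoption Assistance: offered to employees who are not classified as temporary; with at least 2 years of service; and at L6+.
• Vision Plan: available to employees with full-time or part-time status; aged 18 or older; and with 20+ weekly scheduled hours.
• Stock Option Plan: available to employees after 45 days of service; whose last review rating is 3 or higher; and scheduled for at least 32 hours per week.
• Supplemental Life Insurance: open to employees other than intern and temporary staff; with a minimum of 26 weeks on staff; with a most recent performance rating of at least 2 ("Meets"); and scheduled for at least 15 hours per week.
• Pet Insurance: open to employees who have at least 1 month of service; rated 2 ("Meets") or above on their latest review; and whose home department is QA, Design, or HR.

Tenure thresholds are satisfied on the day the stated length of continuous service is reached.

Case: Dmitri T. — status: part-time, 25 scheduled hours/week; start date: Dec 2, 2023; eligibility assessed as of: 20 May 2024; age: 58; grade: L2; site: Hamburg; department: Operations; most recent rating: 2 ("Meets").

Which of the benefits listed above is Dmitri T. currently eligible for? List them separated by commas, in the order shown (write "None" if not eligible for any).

Service from Dec 2, 2023 to 20 May 2024: 170 days.
Health Insurance — dept Operations ✗ → not eligible.
401(k) Plan — status part-time ✓ (not excluded); grade L2 ≥ L2 ✓; rating 2 ≥ 2 ✓; site Hamburg ✗ (not Portland) → not eligible.
Adoption Assistance — status part-time ✓ (not excluded); service 170 days < 2 years (≈730 days) ✗ → not eligible.
Vision Plan — status part-time ✓; age 58 ≥ 18 ✓; 25 hrs/wk ≥ 20 ✓ → eligible.
Stock Option Plan — service 170 days ≥ 45 days ✓; rating 2 < 3 ✗ → not eligible.
Supplemental Life Insurance — status part-time ✓ (not excluded); service 170 days < 26 weeks (≈182 days) ✗ → not eligible.
Pet Insurance — service 170 days ≥ 1 month (≈30 days) ✓; rating 2 ≥ 2 ✓; dept Operations ✗ → not eligible.

Vision Plan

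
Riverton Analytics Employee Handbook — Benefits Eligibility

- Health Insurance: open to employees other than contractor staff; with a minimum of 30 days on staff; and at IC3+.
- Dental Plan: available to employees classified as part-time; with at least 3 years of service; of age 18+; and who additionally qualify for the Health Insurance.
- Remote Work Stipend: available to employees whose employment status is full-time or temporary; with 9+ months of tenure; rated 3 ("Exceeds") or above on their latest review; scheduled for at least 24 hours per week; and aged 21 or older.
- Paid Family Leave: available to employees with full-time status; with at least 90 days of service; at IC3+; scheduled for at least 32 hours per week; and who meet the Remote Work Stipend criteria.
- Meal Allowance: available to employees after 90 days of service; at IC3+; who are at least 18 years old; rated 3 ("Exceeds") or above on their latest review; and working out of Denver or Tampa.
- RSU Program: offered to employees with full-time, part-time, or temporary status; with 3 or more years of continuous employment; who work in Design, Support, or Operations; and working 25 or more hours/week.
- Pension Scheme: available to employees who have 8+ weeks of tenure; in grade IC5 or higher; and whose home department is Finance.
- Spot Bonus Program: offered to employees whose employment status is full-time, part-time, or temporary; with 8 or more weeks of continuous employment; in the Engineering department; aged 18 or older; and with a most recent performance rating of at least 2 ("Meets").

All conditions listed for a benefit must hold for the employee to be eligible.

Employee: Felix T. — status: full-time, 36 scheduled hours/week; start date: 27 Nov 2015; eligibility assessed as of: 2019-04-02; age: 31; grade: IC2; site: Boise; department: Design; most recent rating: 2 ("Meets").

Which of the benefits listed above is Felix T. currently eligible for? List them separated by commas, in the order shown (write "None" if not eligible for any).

RSU Program

Service from 27 Nov 2015 to 2019-04-02: 1222 days.
Health Insurance — status full-time ✓ (not excluded); service 1222 days ≥ 30 days ✓; grade IC2 < IC3 ✗ → not eligible.
Dental Plan — status full-time ✗ (requires part-time) → not eligible.
Remote Work Stipend — status full-time ✓; service 1222 days ≥ 9 months (≈270 days) ✓; rating 2 < 3 ✗ → not eligible.
Paid Family Leave — status full-time ✓; service 1222 days ≥ 90 days ✓; grade IC2 < IC3 ✗ → not eligible.
Meal Allowance — service 1222 days ≥ 90 days ✓; grade IC2 < IC3 ✗ → not eligible.
RSU Program — status full-time ✓; service 1222 days ≥ 3 years (≈1095 days) ✓; dept Design ✓; 36 hrs/wk ≥ 25 ✓ → eligible.
Pension Scheme — service 1222 days ≥ 8 weeks (≈56 days) ✓; grade IC2 < IC5 ✗ → not eligible.
Spot Bonus Program — status full-time ✓; service 1222 days ≥ 8 weeks (≈56 days) ✓; dept Design ✗ → not eligible.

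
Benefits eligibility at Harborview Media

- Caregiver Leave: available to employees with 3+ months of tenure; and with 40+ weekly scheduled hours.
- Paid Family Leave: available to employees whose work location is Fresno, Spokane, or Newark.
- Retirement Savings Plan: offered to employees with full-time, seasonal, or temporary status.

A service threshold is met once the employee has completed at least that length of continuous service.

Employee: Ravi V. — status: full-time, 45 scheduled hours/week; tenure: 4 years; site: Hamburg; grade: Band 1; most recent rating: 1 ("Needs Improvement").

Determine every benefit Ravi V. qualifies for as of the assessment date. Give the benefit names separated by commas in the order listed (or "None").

Caregiver Leave — service 4 years ≥ 3 months (≈90 days) ✓; 45 hrs/wk ≥ 40 ✓ → eligible.
Paid Family Leave — site Hamburg ✗ (not Fresno, Spokane, or Newark) → not eligible.
Retirement Savings Plan — status full-time ✓ → eligible.

Caregiver Leave, Retirement Savings Plan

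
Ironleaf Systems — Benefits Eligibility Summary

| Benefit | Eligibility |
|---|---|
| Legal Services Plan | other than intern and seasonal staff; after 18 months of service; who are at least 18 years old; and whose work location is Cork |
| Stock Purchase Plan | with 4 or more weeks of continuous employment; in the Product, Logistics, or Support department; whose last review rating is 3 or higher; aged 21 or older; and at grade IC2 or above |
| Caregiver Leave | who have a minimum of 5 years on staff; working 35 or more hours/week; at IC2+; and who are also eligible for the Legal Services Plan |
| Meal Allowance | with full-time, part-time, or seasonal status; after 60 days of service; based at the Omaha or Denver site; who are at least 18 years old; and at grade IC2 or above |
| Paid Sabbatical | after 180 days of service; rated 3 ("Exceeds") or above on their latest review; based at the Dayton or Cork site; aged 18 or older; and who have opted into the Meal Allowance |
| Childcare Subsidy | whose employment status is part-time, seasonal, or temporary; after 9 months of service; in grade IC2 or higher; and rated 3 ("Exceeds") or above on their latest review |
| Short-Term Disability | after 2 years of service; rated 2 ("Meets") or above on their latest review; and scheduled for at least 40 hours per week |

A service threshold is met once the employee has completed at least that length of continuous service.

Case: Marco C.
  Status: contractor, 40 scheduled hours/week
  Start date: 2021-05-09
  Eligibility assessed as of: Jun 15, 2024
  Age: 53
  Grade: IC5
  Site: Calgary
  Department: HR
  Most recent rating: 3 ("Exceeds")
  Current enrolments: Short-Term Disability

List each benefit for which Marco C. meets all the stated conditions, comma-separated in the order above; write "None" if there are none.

Service from 2021-05-09 to Jun 15, 2024: 1133 days.
Legal Services Plan — status contractor ✓ (not excluded); service 1133 days ≥ 18 months (≈540 days) ✓; age 53 ≥ 18 ✓; site Calgary ✗ (not Cork) → not eligible.
Stock Purchase Plan — service 1133 days ≥ 4 weeks (≈28 days) ✓; dept HR ✗ → not eligible.
Caregiver Leave — service 1133 days < 5 years (≈1825 days) ✗ → not eligible.
Meal Allowance — status contractor ✗ (requires full-time, part-time, or seasonal) → not eligible.
Paid Sabbatical — service 1133 days ≥ 180 days ✓; rating 3 ≥ 3 ✓; site Calgary ✗ (not Dayton or Cork) → not eligible.
Childcare Subsidy — status contractor ✗ (requires part-time, seasonal, or temporary) → not eligible.
Short-Term Disability — service 1133 days ≥ 2 years (≈730 days) ✓; rating 3 ≥ 2 ✓; 40 hrs/wk ≥ 40 ✓ → eligible.

Short-Term Disability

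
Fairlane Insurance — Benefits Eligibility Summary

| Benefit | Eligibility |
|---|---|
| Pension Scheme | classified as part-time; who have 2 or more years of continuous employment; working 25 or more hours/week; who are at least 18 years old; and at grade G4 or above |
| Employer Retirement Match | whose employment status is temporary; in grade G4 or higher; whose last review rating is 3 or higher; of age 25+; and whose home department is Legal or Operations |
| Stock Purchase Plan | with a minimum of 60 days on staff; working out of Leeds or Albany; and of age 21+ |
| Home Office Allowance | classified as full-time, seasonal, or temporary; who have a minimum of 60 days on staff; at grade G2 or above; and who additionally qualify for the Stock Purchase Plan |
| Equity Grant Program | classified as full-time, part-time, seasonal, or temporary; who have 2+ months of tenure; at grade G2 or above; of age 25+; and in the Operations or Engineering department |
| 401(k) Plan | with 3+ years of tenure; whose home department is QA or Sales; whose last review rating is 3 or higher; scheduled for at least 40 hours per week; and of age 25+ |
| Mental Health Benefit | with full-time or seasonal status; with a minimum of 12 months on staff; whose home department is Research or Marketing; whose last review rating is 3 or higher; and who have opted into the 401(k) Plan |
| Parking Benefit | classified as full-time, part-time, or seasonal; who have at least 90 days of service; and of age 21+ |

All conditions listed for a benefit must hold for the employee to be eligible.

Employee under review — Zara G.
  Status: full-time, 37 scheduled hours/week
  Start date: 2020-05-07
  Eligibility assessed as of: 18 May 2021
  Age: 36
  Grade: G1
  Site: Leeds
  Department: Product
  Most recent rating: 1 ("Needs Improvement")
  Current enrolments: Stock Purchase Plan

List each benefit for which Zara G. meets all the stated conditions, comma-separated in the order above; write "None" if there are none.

Stock Purchase Plan, Parking Benefit

Service from 2020-05-07 to 18 May 2021: 376 days.
Pension Scheme — status full-time ✗ (requires part-time) → not eligible.
Employer Retirement Match — status full-time ✗ (requires temporary) → not eligible.
Stock Purchase Plan — service 376 days ≥ 60 days ✓; site Leeds ✓; age 36 ≥ 21 ✓ → eligible.
Home Office Allowance — status full-time ✓; service 376 days ≥ 60 days ✓; grade G1 < G2 ✗ → not eligible.
Equity Grant Program — status full-time ✓; service 376 days ≥ 2 months (≈60 days) ✓; grade G1 < G2 ✗ → not eligible.
401(k) Plan — service 376 days < 3 years (≈1095 days) ✗ → not eligible.
Mental Health Benefit — status full-time ✓; service 376 days ≥ 12 months (≈360 days) ✓; dept Product ✗ → not eligible.
Parking Benefit — status full-time ✓; service 376 days ≥ 90 days ✓; age 36 ≥ 21 ✓ → eligible.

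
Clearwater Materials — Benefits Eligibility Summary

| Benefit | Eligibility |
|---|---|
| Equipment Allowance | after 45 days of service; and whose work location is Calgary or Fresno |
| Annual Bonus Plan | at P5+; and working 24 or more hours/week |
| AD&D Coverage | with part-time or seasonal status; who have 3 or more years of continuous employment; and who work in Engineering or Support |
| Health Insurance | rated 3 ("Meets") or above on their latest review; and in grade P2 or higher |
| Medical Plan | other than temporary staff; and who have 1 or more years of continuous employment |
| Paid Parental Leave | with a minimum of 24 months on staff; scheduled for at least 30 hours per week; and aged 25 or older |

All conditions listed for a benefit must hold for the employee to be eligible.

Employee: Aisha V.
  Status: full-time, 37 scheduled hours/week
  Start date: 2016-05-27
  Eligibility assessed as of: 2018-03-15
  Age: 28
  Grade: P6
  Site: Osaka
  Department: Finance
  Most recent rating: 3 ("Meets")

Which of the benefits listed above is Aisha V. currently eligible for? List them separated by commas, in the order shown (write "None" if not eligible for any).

Annual Bonus Plan, Health Insurance, Medical Plan

Service from 2016-05-27 to 2018-03-15: 657 days.
Equipment Allowance — service 657 days ≥ 45 days ✓; site Osaka ✗ (not Calgary or Fresno) → not eligible.
Annual Bonus Plan — grade P6 ≥ P5 ✓; 37 hrs/wk ≥ 24 ✓ → eligible.
AD&D Coverage — status full-time ✗ (requires part-time or seasonal) → not eligible.
Health Insurance — rating 3 ≥ 3 ✓; grade P6 ≥ P2 ✓ → eligible.
Medical Plan — status full-time ✓ (not excluded); service 657 days ≥ 1 year (≈365 days) ✓ → eligible.
Paid Parental Leave — service 657 days < 24 months (≈720 days) ✗ → not eligible.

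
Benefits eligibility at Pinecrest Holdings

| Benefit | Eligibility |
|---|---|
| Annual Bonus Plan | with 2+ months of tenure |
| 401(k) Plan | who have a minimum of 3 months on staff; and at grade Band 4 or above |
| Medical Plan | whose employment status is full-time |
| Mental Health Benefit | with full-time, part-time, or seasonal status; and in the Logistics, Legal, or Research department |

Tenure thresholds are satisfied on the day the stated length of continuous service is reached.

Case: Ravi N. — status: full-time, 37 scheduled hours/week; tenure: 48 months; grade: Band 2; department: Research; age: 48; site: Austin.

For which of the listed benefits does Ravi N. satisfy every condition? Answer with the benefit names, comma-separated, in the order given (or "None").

Annual Bonus Plan, Medical Plan, Mental Health Benefit

Annual Bonus Plan — service 48 months ≥ 2 months ✓ → eligible.
401(k) Plan — service 48 months ≥ 3 months ✓; grade Band 2 < Band 4 ✗ → not eligible.
Medical Plan — status full-time ✓ → eligible.
Mental Health Benefit — status full-time ✓; dept Research ✓ → eligible.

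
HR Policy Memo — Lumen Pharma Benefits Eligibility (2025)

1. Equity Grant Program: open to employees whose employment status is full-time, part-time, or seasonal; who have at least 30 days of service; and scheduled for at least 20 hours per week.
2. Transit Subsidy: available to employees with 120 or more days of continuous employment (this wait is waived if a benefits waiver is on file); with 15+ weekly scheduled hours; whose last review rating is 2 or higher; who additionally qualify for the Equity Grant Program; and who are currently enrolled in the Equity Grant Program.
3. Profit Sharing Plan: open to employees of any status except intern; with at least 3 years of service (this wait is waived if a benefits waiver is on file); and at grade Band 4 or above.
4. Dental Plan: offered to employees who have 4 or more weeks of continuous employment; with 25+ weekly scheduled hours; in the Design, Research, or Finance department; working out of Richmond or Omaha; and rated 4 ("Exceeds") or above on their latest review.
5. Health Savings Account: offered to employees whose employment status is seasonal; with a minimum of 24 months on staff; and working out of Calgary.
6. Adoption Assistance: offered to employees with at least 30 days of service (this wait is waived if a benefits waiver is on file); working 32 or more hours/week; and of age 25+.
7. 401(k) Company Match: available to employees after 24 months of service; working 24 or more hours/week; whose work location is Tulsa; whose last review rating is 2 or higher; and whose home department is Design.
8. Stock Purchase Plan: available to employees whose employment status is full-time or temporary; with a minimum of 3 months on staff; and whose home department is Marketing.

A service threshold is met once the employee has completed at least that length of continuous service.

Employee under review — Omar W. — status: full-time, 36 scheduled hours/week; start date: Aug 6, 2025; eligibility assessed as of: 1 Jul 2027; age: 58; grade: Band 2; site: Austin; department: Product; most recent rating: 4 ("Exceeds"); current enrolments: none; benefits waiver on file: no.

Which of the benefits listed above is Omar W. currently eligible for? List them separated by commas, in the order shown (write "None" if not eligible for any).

Equity Grant Program, Adoption Assistance

Service from Aug 6, 2025 to 1 Jul 2027: 694 days.
Equity Grant Program — status full-time ✓; service 694 days ≥ 30 days ✓; 36 hrs/wk ≥ 20 ✓ → eligible.
Transit Subsidy — no waiver, service 694 days ≥ 120 days ✓; 36 hrs/wk ≥ 15 ✓; rating 4 ≥ 2 ✓; eligible for Equity Grant Program ✓; not enrolled in Equity Grant Program ✗ → not eligible.
Profit Sharing Plan — status full-time ✓ (not excluded); no waiver, service 694 days < 3 years (≈1095 days) ✗ → not eligible.
Dental Plan — service 694 days ≥ 4 weeks (≈28 days) ✓; 36 hrs/wk ≥ 25 ✓; dept Product ✗ → not eligible.
Health Savings Account — status full-time ✗ (requires seasonal) → not eligible.
Adoption Assistance — no waiver, service 694 days ≥ 30 days ✓; 36 hrs/wk ≥ 32 ✓; age 58 ≥ 25 ✓ → eligible.
401(k) Company Match — service 694 days < 24 months (≈720 days) ✗ → not eligible.
Stock Purchase Plan — status full-time ✓; service 694 days ≥ 3 months (≈90 days) ✓; dept Product ✗ → not eligible.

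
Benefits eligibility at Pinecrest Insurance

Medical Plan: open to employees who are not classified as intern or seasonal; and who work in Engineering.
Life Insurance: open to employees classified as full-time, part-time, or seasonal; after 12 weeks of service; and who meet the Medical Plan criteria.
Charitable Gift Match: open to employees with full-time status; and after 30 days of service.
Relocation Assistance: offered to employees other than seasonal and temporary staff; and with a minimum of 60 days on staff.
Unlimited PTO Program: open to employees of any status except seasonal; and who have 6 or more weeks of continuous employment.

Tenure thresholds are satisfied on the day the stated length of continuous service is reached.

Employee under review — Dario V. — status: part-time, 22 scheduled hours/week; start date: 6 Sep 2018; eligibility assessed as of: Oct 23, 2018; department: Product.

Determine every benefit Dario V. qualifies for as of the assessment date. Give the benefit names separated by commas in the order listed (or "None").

Service from 6 Sep 2018 to Oct 23, 2018: 47 days.
Medical Plan — status part-time ✓ (not excluded); dept Product ✗ → not eligible.
Life Insurance — status part-time ✓; service 47 days < 12 weeks (≈84 days) ✗ → not eligible.
Charitable Gift Match — status part-time ✗ (requires full-time) → not eligible.
Relocation Assistance — status part-time ✓ (not excluded); service 47 days < 60 days ✗ → not eligible.
Unlimited PTO Program — status part-time ✓ (not excluded); service 47 days ≥ 6 weeks (≈42 days) ✓ → eligible.

Unlimited PTO Program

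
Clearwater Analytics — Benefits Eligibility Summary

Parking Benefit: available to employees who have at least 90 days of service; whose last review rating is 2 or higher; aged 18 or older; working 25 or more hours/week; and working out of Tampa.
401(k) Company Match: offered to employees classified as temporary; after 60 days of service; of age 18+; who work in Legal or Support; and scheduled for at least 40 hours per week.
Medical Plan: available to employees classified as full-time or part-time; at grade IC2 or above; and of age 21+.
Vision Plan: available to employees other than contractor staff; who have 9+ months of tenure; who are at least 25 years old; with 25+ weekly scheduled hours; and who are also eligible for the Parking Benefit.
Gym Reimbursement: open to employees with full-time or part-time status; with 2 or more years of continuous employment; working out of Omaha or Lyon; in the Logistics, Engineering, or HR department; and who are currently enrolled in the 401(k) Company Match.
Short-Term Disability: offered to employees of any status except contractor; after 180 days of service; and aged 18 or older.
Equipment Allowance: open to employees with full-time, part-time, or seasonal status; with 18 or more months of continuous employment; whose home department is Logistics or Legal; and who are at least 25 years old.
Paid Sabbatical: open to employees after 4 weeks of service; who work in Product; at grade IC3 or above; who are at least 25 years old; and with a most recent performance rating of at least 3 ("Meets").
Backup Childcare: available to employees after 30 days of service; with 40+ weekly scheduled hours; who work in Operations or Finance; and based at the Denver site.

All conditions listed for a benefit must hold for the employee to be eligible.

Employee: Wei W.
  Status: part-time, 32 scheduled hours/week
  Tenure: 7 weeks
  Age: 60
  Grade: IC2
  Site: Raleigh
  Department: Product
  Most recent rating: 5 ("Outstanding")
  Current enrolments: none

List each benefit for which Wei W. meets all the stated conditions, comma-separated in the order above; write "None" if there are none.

Parking Benefit — service 7 weeks < 90 days ✗ → not eligible.
401(k) Company Match — status part-time ✗ (requires temporary) → not eligible.
Medical Plan — status part-time ✓; grade IC2 ≥ IC2 ✓; age 60 ≥ 21 ✓ → eligible.
Vision Plan — status part-time ✓ (not excluded); service 7 weeks < 9 months (≈270 days) ✗ → not eligible.
Gym Reimbursement — status part-time ✓; service 7 weeks < 2 years (≈730 days) ✗ → not eligible.
Short-Term Disability — status part-time ✓ (not excluded); service 7 weeks < 180 days ✗ → not eligible.
Equipment Allowance — status part-time ✓; service 7 weeks < 18 months (≈540 days) ✗ → not eligible.
Paid Sabbatical — service 7 weeks ≥ 4 weeks ✓; dept Product ✓; grade IC2 < IC3 ✗ → not eligible.
Backup Childcare — service 7 weeks ≥ 30 days ✓; 32 hrs/wk < 40 ✗ → not eligible.

Medical Plan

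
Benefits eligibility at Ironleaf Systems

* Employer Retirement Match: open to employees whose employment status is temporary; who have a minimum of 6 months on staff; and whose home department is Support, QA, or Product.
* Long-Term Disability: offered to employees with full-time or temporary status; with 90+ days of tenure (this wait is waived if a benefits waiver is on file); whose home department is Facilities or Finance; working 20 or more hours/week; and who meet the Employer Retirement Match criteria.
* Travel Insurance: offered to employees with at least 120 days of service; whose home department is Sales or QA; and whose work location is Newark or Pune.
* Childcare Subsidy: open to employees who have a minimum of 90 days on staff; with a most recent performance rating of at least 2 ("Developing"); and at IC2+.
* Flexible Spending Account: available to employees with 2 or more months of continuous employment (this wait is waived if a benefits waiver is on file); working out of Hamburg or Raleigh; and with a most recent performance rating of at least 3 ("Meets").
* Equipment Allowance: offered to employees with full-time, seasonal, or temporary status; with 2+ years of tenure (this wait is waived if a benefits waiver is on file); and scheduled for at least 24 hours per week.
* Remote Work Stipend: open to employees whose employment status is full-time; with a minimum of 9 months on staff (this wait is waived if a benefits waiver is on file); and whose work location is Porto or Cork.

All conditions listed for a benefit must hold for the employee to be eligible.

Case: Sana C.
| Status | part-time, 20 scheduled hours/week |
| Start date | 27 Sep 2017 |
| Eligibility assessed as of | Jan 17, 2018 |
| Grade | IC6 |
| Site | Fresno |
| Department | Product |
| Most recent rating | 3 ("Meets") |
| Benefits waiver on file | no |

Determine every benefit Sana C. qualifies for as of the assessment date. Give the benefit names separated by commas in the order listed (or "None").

Childcare Subsidy

Service from 27 Sep 2017 to Jan 17, 2018: 112 days.
Employer Retirement Match — status part-time ✗ (requires temporary) → not eligible.
Long-Term Disability — status part-time ✗ (requires full-time or temporary) → not eligible.
Travel Insurance — service 112 days < 120 days ✗ → not eligible.
Childcare Subsidy — service 112 days ≥ 90 days ✓; rating 3 ≥ 2 ✓; grade IC6 ≥ IC2 ✓ → eligible.
Flexible Spending Account — no waiver, service 112 days ≥ 2 months (≈60 days) ✓; site Fresno ✗ (not Hamburg or Raleigh) → not eligible.
Equipment Allowance — status part-time ✗ (requires full-time, seasonal, or temporary) → not eligible.
Remote Work Stipend — status part-time ✗ (requires full-time) → not eligible.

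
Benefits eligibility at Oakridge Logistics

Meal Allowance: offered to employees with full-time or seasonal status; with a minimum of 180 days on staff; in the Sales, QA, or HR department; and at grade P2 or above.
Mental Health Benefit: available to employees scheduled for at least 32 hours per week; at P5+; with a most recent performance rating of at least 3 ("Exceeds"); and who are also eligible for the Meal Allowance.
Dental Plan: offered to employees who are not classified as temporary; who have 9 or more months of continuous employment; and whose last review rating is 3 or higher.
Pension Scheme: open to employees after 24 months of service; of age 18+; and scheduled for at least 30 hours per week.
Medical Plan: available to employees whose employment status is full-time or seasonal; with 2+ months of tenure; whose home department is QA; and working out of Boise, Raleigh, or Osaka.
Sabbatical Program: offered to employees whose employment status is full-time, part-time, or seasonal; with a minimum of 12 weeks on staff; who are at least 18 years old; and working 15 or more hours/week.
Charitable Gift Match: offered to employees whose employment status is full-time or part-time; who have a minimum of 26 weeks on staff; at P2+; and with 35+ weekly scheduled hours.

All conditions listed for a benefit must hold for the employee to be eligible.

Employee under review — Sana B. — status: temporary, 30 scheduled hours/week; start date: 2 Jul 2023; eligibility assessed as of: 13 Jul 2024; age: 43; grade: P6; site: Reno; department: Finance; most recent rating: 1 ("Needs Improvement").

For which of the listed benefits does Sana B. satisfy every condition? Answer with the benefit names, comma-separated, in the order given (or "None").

Service from 2 Jul 2023 to 13 Jul 2024: 377 days.
Meal Allowance — status temporary ✗ (requires full-time or seasonal) → not eligible.
Mental Health Benefit — 30 hrs/wk < 32 ✗ → not eligible.
Dental Plan — status temporary ✗ (excluded) → not eligible.
Pension Scheme — service 377 days < 24 months (≈720 days) ✗ → not eligible.
Medical Plan — status temporary ✗ (requires full-time or seasonal) → not eligible.
Sabbatical Program — status temporary ✗ (requires full-time, part-time, or seasonal) → not eligible.
Charitable Gift Match — status temporary ✗ (requires full-time or part-time) → not eligible.

None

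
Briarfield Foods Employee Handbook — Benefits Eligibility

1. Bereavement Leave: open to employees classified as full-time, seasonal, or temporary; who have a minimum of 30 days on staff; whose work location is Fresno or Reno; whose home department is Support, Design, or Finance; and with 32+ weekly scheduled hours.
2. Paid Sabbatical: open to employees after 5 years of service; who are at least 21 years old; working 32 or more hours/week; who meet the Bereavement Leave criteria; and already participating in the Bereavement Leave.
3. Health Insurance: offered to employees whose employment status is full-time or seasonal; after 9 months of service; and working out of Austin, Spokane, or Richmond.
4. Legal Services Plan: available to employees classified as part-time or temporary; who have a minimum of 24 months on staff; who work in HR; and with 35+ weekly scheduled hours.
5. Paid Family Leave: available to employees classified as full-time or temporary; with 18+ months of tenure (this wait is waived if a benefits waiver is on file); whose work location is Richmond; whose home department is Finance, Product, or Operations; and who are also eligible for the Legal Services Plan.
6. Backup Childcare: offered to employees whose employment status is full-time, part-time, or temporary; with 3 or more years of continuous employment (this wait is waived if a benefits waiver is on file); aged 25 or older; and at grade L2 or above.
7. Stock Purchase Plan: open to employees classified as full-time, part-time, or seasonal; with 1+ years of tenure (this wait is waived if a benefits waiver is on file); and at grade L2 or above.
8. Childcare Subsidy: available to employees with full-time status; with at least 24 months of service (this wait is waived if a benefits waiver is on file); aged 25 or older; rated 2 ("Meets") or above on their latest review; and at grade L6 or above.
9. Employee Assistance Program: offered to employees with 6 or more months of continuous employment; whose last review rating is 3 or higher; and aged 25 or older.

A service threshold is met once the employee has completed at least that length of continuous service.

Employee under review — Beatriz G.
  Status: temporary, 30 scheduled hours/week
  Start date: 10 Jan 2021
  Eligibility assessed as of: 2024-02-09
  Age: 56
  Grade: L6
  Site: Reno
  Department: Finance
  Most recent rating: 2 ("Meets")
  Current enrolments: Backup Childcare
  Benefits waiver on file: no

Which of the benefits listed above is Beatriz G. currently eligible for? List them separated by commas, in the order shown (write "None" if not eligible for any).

Backup Childcare

Service from 10 Jan 2021 to 2024-02-09: 1125 days.
Bereavement Leave — status temporary ✓; service 1125 days ≥ 30 days ✓; site Reno ✓; dept Finance ✓; 30 hrs/wk < 32 ✗ → not eligible.
Paid Sabbatical — service 1125 days < 5 years (≈1825 days) ✗ → not eligible.
Health Insurance — status temporary ✗ (requires full-time or seasonal) → not eligible.
Legal Services Plan — status temporary ✓; service 1125 days ≥ 24 months (≈720 days) ✓; dept Finance ✗ → not eligible.
Paid Family Leave — status temporary ✓; no waiver, service 1125 days ≥ 18 months (≈540 days) ✓; site Reno ✗ (not Richmond) → not eligible.
Backup Childcare — status temporary ✓; no waiver, service 1125 days ≥ 3 years (≈1095 days) ✓; age 56 ≥ 25 ✓; grade L6 ≥ L2 ✓ → eligible.
Stock Purchase Plan — status temporary ✗ (requires full-time, part-time, or seasonal) → not eligible.
Childcare Subsidy — status temporary ✗ (requires full-time) → not eligible.
Employee Assistance Program — service 1125 days ≥ 6 months (≈180 days) ✓; rating 2 < 3 ✗ → not eligible.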